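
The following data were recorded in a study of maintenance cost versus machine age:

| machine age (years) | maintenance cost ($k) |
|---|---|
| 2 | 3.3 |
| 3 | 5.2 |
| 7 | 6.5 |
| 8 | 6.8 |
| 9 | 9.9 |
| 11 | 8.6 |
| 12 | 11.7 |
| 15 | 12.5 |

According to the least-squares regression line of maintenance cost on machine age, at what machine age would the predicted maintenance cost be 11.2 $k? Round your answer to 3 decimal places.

12.934

n = 8, Σx = 67, Σy = 64.5, Σxy = 633.7, Σx² = 697
Sxx = Σx² − (Σx)²/n = 697 − 561.125 = 135.875
Sxy = Σxy − (Σx)(Σy)/n = 633.7 − 540.1875 = 93.5125
b = Sxy/Sxx = 93.5125/135.875 = 0.688224
a = ȳ − b·x̄ = 8.0625 − 0.688224·8.375 = 2.298620
Set a + b·x = 11.2: x = (11.2 − 2.298620) / 0.688224 = 12.933832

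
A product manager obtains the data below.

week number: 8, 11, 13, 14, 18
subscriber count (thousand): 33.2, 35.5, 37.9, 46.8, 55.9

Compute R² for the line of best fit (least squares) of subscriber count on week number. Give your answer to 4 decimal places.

n = 5, Σx = 64, Σy = 209.3, Σxy = 2810.2, Σx² = 874, Σy² = 9113.95
Sxx = Σx² − (Σx)²/n = 874 − 819.2 = 54.8
Sxy = Σxy − (Σx)(Σy)/n = 2810.2 − 2679.04 = 131.16
Syy = Σy² − (Σy)²/n = 9113.95 − 8761.298 = 352.652
R² = Sxy²/(Sxx·Syy) = (131.16)²/(54.8·352.652) = 0.890176

0.8902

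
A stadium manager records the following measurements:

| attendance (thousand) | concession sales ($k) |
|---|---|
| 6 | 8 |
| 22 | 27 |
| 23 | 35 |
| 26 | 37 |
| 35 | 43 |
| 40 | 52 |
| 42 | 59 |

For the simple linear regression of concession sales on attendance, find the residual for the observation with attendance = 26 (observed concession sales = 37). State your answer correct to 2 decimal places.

1.98

n = 7, Σx = 194, Σy = 261, Σxy = 8472, Σx² = 6314
Sxx = Σx² − (Σx)²/n = 6314 − 5376.571429 = 937.428571
Sxy = Σxy − (Σx)(Σy)/n = 8472 − 7233.428571 = 1238.571429
b = Sxy/Sxx = 1238.571429/937.428571 = 1.321244
a = ȳ − b·x̄ = 37.285714 − 1.321244·27.714286 = 0.668394
ŷ(26) = 0.668394 + 1.321244·26 = 35.020725
residual = y − ŷ = 37 − 35.020725 = 1.979275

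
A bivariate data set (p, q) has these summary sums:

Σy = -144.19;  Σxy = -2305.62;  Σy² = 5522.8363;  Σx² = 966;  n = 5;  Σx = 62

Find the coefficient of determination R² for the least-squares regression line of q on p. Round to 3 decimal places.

Sxx = Σx² − (Σx)²/n = 966 − 768.8 = 197.2
Sxy = Σxy − (Σx)(Σy)/n = -2305.62 − (-1787.956) = -517.664
Syy = Σy² − (Σy)²/n = 5522.8363 − 4158.15122 = 1364.68508
R² = Sxy²/(Sxx·Syy) = (-517.664)²/(197.2·1364.68508) = 0.995764

0.996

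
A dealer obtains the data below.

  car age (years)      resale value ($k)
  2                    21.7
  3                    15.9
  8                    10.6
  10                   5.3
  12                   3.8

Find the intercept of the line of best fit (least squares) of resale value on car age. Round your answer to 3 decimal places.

23.121

n = 5, Σx = 35, Σy = 57.3, Σxy = 274.5, Σx² = 321
Sxx = Σx² − (Σx)²/n = 321 − 245 = 76
Sxy = Σxy − (Σx)(Σy)/n = 274.5 − 401.1 = -126.6
b = Sxy/Sxx = -126.6/76 = -1.665789
a = ȳ − b·x̄ = 11.46 − (-1.665789)·7 = 23.120526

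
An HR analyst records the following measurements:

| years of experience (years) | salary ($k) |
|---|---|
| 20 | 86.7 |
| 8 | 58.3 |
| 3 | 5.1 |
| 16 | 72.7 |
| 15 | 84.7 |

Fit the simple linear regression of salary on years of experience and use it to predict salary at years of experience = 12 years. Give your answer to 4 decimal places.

59.6935

n = 5, Σx = 62, Σy = 307.5, Σxy = 4649.4, Σx² = 954
Sxx = Σx² − (Σx)²/n = 954 − 768.8 = 185.2
Sxy = Σxy − (Σx)(Σy)/n = 4649.4 − 3813 = 836.4
b = Sxy/Sxx = 836.4/185.2 = 4.516199
a = ȳ − b·x̄ = 61.5 − 4.516199·12.4 = 5.499136
ŷ(12) = a + b·12 = 5.499136 + 4.516199·12 = 59.693521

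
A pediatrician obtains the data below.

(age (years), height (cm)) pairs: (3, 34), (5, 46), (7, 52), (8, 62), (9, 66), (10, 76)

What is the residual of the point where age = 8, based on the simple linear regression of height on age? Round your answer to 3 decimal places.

0.294

n = 6, Σx = 42, Σy = 336, Σxy = 2546, Σx² = 328
Sxx = Σx² − (Σx)²/n = 328 − 294 = 34
Sxy = Σxy − (Σx)(Σy)/n = 2546 − 2352 = 194
b = Sxy/Sxx = 194/34 = 5.705882
a = ȳ − b·x̄ = 56 − 5.705882·7 = 16.058824
ŷ(8) = 16.058824 + 5.705882·8 = 61.705882
residual = y − ŷ = 62 − 61.705882 = 0.294118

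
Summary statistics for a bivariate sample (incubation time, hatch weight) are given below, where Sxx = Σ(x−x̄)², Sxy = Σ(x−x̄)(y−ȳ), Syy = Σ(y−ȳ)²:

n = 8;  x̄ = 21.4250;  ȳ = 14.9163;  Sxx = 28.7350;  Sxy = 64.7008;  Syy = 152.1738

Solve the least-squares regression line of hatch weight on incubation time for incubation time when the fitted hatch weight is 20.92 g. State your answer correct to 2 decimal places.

24.09

b = Sxy/Sxx = 64.7008/28.735 = 2.251637
a = ȳ − b·x̄ = 14.9163 − 2.251637·21.425 = -33.325031
Set a + b·x = 20.92: x = (20.92 − (-33.325031)) / 2.251637 = 24.091371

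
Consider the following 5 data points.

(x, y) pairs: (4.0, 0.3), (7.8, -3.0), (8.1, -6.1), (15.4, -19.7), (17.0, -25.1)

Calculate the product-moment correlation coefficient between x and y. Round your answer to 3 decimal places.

-0.988

n = 5, Σx = 52.3, Σy = -53.6, Σxy = -801.69, Σx² = 668.61, Σy² = 1064.4
Sxx = Σx² − (Σx)²/n = 668.61 − 547.058 = 121.552
Sxy = Σxy − (Σx)(Σy)/n = -801.69 − (-560.656) = -241.034
Syy = Σy² − (Σy)²/n = 1064.4 − 574.592 = 489.808
r = Sxy/√(Sxx·Syy) = -241.034/√(59537.142016) = -241.034/244.002340 = -0.987835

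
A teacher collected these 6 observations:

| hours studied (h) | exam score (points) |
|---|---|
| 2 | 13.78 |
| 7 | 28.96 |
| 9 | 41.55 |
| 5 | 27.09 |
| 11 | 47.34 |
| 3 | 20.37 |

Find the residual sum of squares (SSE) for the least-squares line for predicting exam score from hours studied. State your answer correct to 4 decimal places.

24.2383

n = 6, Σx = 37, Σy = 179.09, Σxy = 1321.53, Σx² = 289, Σy² = 6144.8531
Sxx = Σx² − (Σx)²/n = 289 − 228.166667 = 60.833333
Sxy = Σxy − (Σx)(Σy)/n = 1321.53 − 1104.388333 = 217.141667
Syy = Σy² − (Σy)²/n = 6144.8531 − 5345.538017 = 799.315083
b = Sxy/Sxx = 217.141667/60.833333 = 3.569452
SSE = Syy − b·Sxy = 799.315083 − 3.569452·217.141667 = 24.238315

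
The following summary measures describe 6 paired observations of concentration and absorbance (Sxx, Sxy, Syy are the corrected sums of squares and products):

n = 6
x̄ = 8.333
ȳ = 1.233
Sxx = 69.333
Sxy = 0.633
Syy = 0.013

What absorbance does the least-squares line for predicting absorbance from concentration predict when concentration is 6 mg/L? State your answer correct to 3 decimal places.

b = Sxy/Sxx = 0.633/69.333 = 0.009130
a = ȳ − b·x̄ = 1.233 − 0.009130·8.333 = 1.156921
ŷ(6) = a + b·6 = 1.156921 + 0.009130·6 = 1.211700

1.212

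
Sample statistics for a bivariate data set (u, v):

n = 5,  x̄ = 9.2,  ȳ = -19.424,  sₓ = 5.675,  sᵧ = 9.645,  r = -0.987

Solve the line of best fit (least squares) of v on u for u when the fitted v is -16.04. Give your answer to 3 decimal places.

b = r · sᵧ/sₓ = -0.987 · 9.645/5.675 = -1.677465
a = ȳ − b·x̄ = -19.424 − (-1.677465)·9.2 = -3.991320
Set a + b·x = -16.04: x = (-16.04 − (-3.991320)) / (-1.677465) = 7.182671

7.183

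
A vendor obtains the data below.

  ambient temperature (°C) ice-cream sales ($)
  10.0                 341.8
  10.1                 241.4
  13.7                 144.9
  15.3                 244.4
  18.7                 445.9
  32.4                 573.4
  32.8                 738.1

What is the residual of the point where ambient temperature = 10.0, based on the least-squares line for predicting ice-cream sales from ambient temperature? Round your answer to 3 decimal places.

122.329

n = 7, Σx = 133, Σy = 2729.9, Σxy = 62706.76, Σx² = 3099.08
Sxx = Σx² − (Σx)²/n = 3099.08 − 2527 = 572.08
Sxy = Σxy − (Σx)(Σy)/n = 62706.76 − 51868.1 = 10838.66
b = Sxy/Sxx = 10838.66/572.08 = 18.946056
a = ȳ − b·x̄ = 389.985714 − 18.946056·19 = 30.010641
ŷ(10.0) = 30.010641 + 18.946056·10 = 219.471206
residual = y − ŷ = 341.8 − 219.471206 = 122.328794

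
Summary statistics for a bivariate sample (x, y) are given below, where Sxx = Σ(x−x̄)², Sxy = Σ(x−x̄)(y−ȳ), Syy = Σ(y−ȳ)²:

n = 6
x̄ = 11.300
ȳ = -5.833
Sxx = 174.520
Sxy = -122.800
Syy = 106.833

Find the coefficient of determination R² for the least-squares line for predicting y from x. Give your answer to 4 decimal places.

0.8088

R² = Sxy²/(Sxx·Syy) = (-122.8)²/(174.52·106.833) = 0.808809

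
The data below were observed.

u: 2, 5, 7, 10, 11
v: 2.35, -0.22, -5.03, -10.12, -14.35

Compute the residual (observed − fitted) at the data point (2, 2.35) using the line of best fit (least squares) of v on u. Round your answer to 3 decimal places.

-1.349

n = 5, Σx = 35, Σy = -27.37, Σxy = -290.66, Σx² = 299
Sxx = Σx² − (Σx)²/n = 299 − 245 = 54
Sxy = Σxy − (Σx)(Σy)/n = -290.66 − (-191.59) = -99.07
b = Sxy/Sxx = -99.07/54 = -1.834630
a = ȳ − b·x̄ = -5.474 − (-1.834630)·7 = 7.368407
ŷ(2) = 7.368407 + (-1.834630)·2 = 3.699148
residual = y − ŷ = 2.35 − 3.699148 = -1.349148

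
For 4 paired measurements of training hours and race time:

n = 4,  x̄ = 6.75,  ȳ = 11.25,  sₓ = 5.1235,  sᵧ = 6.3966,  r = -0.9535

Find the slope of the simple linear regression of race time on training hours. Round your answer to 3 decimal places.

-1.190

b = r · sᵧ/sₓ = -0.9535 · 6.3966/5.1235 = -1.190428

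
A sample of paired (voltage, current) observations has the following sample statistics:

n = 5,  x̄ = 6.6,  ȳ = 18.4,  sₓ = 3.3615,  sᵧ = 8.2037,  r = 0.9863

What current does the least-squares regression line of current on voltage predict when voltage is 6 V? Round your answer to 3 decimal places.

b = r · sᵧ/sₓ = 0.9863 · 8.2037/3.3615 = 2.407053
a = ȳ − b·x̄ = 18.4 − 2.407053·6.6 = 2.513449
ŷ(6) = a + b·6 = 2.513449 + 2.407053·6 = 16.955768

16.956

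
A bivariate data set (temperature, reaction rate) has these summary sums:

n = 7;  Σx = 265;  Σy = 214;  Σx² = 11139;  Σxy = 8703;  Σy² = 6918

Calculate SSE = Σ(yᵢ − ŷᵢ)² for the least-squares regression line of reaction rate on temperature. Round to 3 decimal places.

48.763

Sxx = Σx² − (Σx)²/n = 11139 − 10032.142857 = 1106.857143
Sxy = Σxy − (Σx)(Σy)/n = 8703 − 8101.428571 = 601.571429
Syy = Σy² − (Σy)²/n = 6918 − 6542.285714 = 375.714286
b = Sxy/Sxx = 601.571429/1106.857143 = 0.543495
SSE = Syy − b·Sxy = 375.714286 − 0.543495·601.571429 = 48.763165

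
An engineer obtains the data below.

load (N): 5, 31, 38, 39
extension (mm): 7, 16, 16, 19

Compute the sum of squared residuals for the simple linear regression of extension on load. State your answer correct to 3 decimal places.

4.134

n = 4, Σx = 113, Σy = 58, Σxy = 1880, Σx² = 3951, Σy² = 922
Sxx = Σx² − (Σx)²/n = 3951 − 3192.25 = 758.75
Sxy = Σxy − (Σx)(Σy)/n = 1880 − 1638.5 = 241.5
Syy = Σy² − (Σy)²/n = 922 − 841 = 81
b = Sxy/Sxx = 241.5/758.75 = 0.318287
SSE = Syy − b·Sxy = 81 − 0.318287·241.5 = 4.133773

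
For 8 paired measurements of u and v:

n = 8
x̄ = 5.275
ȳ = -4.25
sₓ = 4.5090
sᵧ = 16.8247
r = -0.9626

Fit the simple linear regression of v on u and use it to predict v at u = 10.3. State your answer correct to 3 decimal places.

b = r · sᵧ/sₓ = -0.9626 · 16.8247/4.509 = -3.591807
a = ȳ − b·x̄ = -4.25 − (-3.591807)·5.275 = 14.696780
ŷ(10.3) = a + b·10.3 = 14.696780 + (-3.591807)·10.3 = -22.298828

-22.299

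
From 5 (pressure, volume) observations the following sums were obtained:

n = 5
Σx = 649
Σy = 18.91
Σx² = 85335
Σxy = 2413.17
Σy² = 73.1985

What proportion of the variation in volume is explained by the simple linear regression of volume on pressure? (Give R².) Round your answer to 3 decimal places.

Sxx = Σx² − (Σx)²/n = 85335 − 84240.2 = 1094.8
Sxy = Σxy − (Σx)(Σy)/n = 2413.17 − 2454.518 = -41.348
Syy = Σy² − (Σy)²/n = 73.1985 − 71.51762 = 1.68088
R² = Sxy²/(Sxx·Syy) = (-41.348)²/(1094.8·1.68088) = 0.929047

0.929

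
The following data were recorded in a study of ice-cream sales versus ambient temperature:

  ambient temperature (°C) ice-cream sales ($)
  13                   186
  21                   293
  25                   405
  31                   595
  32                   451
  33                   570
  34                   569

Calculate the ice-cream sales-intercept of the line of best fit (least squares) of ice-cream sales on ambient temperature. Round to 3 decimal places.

n = 7, Σx = 189, Σy = 3069, Σxy = 89729, Σx² = 5465
Sxx = Σx² − (Σx)²/n = 5465 − 5103 = 362
Sxy = Σxy − (Σx)(Σy)/n = 89729 − 82863 = 6866
b = Sxy/Sxx = 6866/362 = 18.966851
a = ȳ − b·x̄ = 438.428571 − 18.966851·27 = -73.676401

-73.676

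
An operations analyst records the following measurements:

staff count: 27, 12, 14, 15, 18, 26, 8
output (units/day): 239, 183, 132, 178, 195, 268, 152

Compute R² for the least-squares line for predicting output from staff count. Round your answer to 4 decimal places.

0.7727

n = 7, Σx = 120, Σy = 1347, Σxy = 24861, Σx² = 2358, Σy² = 272671
Sxx = Σx² − (Σx)²/n = 2358 − 2057.142857 = 300.857143
Sxy = Σxy − (Σx)(Σy)/n = 24861 − 23091.428571 = 1769.571429
Syy = Σy² − (Σy)²/n = 272671 − 259201.285714 = 13469.714286
R² = Sxy²/(Sxx·Syy) = (1769.571429)²/(300.857143·13469.714286) = 0.772712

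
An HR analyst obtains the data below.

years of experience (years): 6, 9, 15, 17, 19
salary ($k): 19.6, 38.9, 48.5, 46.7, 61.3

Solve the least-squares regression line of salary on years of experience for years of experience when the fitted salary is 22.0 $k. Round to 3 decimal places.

5.167

n = 5, Σx = 66, Σy = 215, Σxy = 3153.8, Σx² = 992
Sxx = Σx² − (Σx)²/n = 992 − 871.2 = 120.8
Sxy = Σxy − (Σx)(Σy)/n = 3153.8 − 2838 = 315.8
b = Sxy/Sxx = 315.8/120.8 = 2.614238
a = ȳ − b·x̄ = 43 − 2.614238·13.2 = 8.492053
Set a + b·x = 22.0: x = (22.0 − 8.492053) / 2.614238 = 5.167068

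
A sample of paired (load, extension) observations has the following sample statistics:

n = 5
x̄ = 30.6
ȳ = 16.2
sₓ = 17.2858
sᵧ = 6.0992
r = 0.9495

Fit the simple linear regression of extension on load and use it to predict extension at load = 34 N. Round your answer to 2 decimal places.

17.34

b = r · sᵧ/sₓ = 0.9495 · 6.0992/17.2858 = 0.335026
a = ȳ − b·x̄ = 16.2 − 0.335026·30.6 = 5.948208
ŷ(34) = a + b·34 = 5.948208 + 0.335026·34 = 17.339088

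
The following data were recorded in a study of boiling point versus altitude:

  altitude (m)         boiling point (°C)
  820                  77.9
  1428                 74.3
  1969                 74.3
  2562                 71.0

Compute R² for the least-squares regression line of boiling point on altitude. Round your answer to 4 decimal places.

0.9115

n = 4, Σx = 6779, Σy = 297.5, Σxy = 498177.1, Σx² = 13152389, Σy² = 22150.39
Sxx = Σx² − (Σx)²/n = 13152389 − 11488710.25 = 1663678.75
Sxy = Σxy − (Σx)(Σy)/n = 498177.1 − 504188.125 = -6011.025
Syy = Σy² − (Σy)²/n = 22150.39 − 22126.5625 = 23.8275
R² = Sxy²/(Sxx·Syy) = (-6011.025)²/(1663678.75·23.8275) = 0.911484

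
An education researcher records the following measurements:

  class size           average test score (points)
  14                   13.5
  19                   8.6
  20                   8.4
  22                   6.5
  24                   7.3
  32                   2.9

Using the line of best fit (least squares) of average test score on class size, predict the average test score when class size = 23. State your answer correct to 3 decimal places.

7.227

n = 6, Σx = 131, Σy = 47.2, Σxy = 931.4, Σx² = 3041
Sxx = Σx² − (Σx)²/n = 3041 − 2860.166667 = 180.833333
Sxy = Σxy − (Σx)(Σy)/n = 931.4 − 1030.533333 = -99.133333
b = Sxy/Sxx = -99.133333/180.833333 = -0.548203
a = ȳ − b·x̄ = 7.866667 − (-0.548203)·21.833333 = 19.835760
ŷ(23) = a + b·23 = 19.835760 + (-0.548203)·23 = 7.227097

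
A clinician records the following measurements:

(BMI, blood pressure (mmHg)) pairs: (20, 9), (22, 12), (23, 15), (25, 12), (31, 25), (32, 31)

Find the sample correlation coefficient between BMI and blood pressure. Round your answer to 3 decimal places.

0.953

n = 6, Σx = 153, Σy = 104, Σxy = 2856, Σx² = 4023, Σy² = 2180
Sxx = Σx² − (Σx)²/n = 4023 − 3901.5 = 121.5
Sxy = Σxy − (Σx)(Σy)/n = 2856 − 2652 = 204
Syy = Σy² − (Σy)²/n = 2180 − 1802.666667 = 377.333333
r = Sxy/√(Sxx·Syy) = 204/√(45846) = 204/214.116791 = 0.952751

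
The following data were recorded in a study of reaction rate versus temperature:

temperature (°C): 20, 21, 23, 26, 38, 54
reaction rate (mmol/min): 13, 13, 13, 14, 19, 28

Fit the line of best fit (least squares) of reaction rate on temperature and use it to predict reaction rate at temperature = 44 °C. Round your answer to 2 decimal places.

n = 6, Σx = 182, Σy = 100, Σxy = 3430, Σx² = 6406
Sxx = Σx² − (Σx)²/n = 6406 − 5520.666667 = 885.333333
Sxy = Σxy − (Σx)(Σy)/n = 3430 − 3033.333333 = 396.666667
b = Sxy/Sxx = 396.666667/885.333333 = 0.448042
a = ȳ − b·x̄ = 16.666667 − 0.448042·30.333333 = 3.076054
ŷ(44) = a + b·44 = 3.076054 + 0.448042·44 = 22.789910

22.79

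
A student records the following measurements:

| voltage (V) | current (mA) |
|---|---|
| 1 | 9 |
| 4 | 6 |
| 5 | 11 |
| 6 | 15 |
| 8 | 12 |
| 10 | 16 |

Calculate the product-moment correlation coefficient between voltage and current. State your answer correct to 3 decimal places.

n = 6, Σx = 34, Σy = 69, Σxy = 434, Σx² = 242, Σy² = 863
Sxx = Σx² − (Σx)²/n = 242 − 192.666667 = 49.333333
Sxy = Σxy − (Σx)(Σy)/n = 434 − 391 = 43
Syy = Σy² − (Σy)²/n = 863 − 793.5 = 69.5
r = Sxy/√(Sxx·Syy) = 43/√(3428.666667) = 43/58.554818 = 0.734355

0.734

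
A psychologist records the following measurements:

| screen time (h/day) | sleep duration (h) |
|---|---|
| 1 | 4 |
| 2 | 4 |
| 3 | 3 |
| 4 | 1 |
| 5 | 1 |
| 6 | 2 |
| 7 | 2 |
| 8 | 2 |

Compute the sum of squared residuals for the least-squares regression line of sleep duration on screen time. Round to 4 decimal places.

5.5357

n = 8, Σx = 36, Σy = 19, Σxy = 72, Σx² = 204, Σy² = 55
Sxx = Σx² − (Σx)²/n = 204 − 162 = 42
Sxy = Σxy − (Σx)(Σy)/n = 72 − 85.5 = -13.5
Syy = Σy² − (Σy)²/n = 55 − 45.125 = 9.875
b = Sxy/Sxx = -13.5/42 = -0.321429
SSE = Syy − b·Sxy = 9.875 − (-0.321429)·(-13.5) = 5.535714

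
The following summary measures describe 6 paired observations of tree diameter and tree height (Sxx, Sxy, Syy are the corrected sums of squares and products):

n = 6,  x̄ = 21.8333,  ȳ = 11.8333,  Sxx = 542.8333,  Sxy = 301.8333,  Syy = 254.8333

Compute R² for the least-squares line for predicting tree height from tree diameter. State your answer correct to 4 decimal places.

0.6586

R² = Sxy²/(Sxx·Syy) = (301.8333)²/(542.8333·254.8333) = 0.658585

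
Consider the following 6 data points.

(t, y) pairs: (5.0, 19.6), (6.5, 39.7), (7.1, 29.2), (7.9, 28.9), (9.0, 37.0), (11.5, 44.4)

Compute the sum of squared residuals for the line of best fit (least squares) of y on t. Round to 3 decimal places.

n = 6, Σx = 47, Σy = 198.8, Σxy = 1635.28, Σx² = 393.32, Σy² = 6988.46
Sxx = Σx² − (Σx)²/n = 393.32 − 368.166667 = 25.153333
Sxy = Σxy − (Σx)(Σy)/n = 1635.28 − 1557.266667 = 78.013333
Syy = Σy² − (Σy)²/n = 6988.46 − 6586.906667 = 401.553333
b = Sxy/Sxx = 78.013333/25.153333 = 3.101511
SSE = Syy − b·Sxy = 401.553333 − 3.101511·78.013333 = 159.594143

159.594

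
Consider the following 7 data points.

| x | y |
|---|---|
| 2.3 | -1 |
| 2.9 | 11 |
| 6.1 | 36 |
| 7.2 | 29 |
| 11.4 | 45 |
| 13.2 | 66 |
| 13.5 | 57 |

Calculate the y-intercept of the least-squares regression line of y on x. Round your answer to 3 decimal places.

-5.046

n = 7, Σx = 56.6, Σy = 243, Σxy = 2611.7, Σx² = 589.2
Sxx = Σx² − (Σx)²/n = 589.2 − 457.651429 = 131.548571
Sxy = Σxy − (Σx)(Σy)/n = 2611.7 − 1964.828571 = 646.871429
b = Sxy/Sxx = 646.871429/131.548571 = 4.917358
a = ȳ − b·x̄ = 34.714286 − 4.917358·8.085714 = -5.046067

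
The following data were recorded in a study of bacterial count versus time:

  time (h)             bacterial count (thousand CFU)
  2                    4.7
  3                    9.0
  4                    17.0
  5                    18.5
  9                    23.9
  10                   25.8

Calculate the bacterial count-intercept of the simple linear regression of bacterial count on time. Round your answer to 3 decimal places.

n = 6, Σx = 33, Σy = 98.9, Σxy = 670, Σx² = 235
Sxx = Σx² − (Σx)²/n = 235 − 181.5 = 53.5
Sxy = Σxy − (Σx)(Σy)/n = 670 − 543.95 = 126.05
b = Sxy/Sxx = 126.05/53.5 = 2.356075
a = ȳ − b·x̄ = 16.483333 − 2.356075·5.5 = 3.524922

3.525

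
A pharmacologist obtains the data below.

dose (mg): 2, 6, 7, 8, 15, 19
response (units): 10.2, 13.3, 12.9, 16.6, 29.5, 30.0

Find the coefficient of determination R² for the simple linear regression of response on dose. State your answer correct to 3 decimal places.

n = 6, Σx = 57, Σy = 112.5, Σxy = 1335.8, Σx² = 739, Σy² = 2493.15
Sxx = Σx² − (Σx)²/n = 739 − 541.5 = 197.5
Sxy = Σxy − (Σx)(Σy)/n = 1335.8 − 1068.75 = 267.05
Syy = Σy² − (Σy)²/n = 2493.15 − 2109.375 = 383.775
R² = Sxy²/(Sxx·Syy) = (267.05)²/(197.5·383.775) = 0.940895

0.941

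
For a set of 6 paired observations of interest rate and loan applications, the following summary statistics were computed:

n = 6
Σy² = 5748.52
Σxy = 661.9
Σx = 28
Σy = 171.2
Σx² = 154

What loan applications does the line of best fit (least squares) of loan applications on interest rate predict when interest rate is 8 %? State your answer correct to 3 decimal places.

8.957

Sxx = Σx² − (Σx)²/n = 154 − 130.666667 = 23.333333
Sxy = Σxy − (Σx)(Σy)/n = 661.9 − 798.933333 = -137.033333
b = Sxy/Sxx = -137.033333/23.333333 = -5.872857
a = ȳ − b·x̄ = 28.533333 − (-5.872857)·4.666667 = 55.94
ŷ(8) = a + b·8 = 55.94 + (-5.872857)·8 = 8.957143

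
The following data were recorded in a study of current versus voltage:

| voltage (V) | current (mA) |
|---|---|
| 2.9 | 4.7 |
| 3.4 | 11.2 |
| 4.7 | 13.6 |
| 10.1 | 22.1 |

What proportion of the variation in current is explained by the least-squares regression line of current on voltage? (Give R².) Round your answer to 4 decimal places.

0.8732

n = 4, Σx = 21.1, Σy = 51.6, Σxy = 338.84, Σx² = 144.07, Σy² = 820.9
Sxx = Σx² − (Σx)²/n = 144.07 − 111.3025 = 32.7675
Sxy = Σxy − (Σx)(Σy)/n = 338.84 − 272.19 = 66.65
Syy = Σy² − (Σy)²/n = 820.9 − 665.64 = 155.26
R² = Sxy²/(Sxx·Syy) = (66.65)²/(32.7675·155.26) = 0.873167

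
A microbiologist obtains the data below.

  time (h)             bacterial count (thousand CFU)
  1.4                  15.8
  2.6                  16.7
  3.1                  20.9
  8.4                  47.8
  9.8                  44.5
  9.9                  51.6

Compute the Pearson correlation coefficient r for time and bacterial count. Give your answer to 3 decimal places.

n = 6, Σx = 35.2, Σy = 197.3, Σxy = 1478.79, Σx² = 282.94, Σy² = 7892.99
Sxx = Σx² − (Σx)²/n = 282.94 − 206.506667 = 76.433333
Sxy = Σxy − (Σx)(Σy)/n = 1478.79 − 1157.493333 = 321.296667
Syy = Σy² − (Σy)²/n = 7892.99 − 6487.881667 = 1405.108333
r = Sxy/√(Sxx·Syy) = 321.296667/√(107397.113611) = 321.296667/327.714988 = 0.980415

0.980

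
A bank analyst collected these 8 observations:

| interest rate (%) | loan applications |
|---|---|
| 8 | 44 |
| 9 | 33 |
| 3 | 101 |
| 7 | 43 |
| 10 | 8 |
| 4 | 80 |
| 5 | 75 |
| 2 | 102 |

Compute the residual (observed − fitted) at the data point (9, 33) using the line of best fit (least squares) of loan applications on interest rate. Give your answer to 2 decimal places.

6.45

n = 8, Σx = 48, Σy = 486, Σxy = 2232, Σx² = 348
Sxx = Σx² − (Σx)²/n = 348 − 288 = 60
Sxy = Σxy − (Σx)(Σy)/n = 2232 − 2916 = -684
b = Sxy/Sxx = -684/60 = -11.4
a = ȳ − b·x̄ = 60.75 − (-11.4)·6 = 129.15
ŷ(9) = 129.15 + (-11.4)·9 = 26.55
residual = y − ŷ = 33 − 26.55 = 6.45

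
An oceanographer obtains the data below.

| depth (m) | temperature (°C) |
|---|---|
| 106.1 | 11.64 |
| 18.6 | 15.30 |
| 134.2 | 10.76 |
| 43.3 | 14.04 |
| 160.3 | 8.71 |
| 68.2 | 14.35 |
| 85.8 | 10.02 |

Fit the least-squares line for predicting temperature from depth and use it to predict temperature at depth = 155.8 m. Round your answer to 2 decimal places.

9.10

n = 7, Σx = 616.5, Σy = 84.82, Σxy = 6806.107, Σx² = 69196.67
Sxx = Σx² − (Σx)²/n = 69196.67 − 54296.035714 = 14900.634286
Sxy = Σxy − (Σx)(Σy)/n = 6806.107 − 7470.218571 = -664.111571
b = Sxy/Sxx = -664.111571/14900.634286 = -0.044569
a = ȳ − b·x̄ = 12.117143 − (-0.044569)·88.071429 = 16.042429
ŷ(155.8) = a + b·155.8 = 16.042429 + (-0.044569)·155.8 = 9.098525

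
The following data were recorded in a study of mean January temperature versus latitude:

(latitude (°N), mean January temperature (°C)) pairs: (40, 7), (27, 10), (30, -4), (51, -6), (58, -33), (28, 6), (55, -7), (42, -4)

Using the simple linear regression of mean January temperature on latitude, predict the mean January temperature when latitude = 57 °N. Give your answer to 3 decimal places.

n = 8, Σx = 331, Σy = -31, Σxy = -2175, Σx² = 14767
Sxx = Σx² − (Σx)²/n = 14767 − 13695.125 = 1071.875
Sxy = Σxy − (Σx)(Σy)/n = -2175 − (-1282.625) = -892.375
b = Sxy/Sxx = -892.375/1071.875 = -0.832536
a = ȳ − b·x̄ = -3.875 − (-0.832536)·41.375 = 30.571195
ŷ(57) = a + b·57 = 30.571195 + (-0.832536)·57 = -16.883382

-16.883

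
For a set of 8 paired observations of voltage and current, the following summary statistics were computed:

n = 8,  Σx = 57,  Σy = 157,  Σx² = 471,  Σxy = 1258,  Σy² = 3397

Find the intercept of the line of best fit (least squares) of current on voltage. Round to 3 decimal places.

4.318

Sxx = Σx² − (Σx)²/n = 471 − 406.125 = 64.875
Sxy = Σxy − (Σx)(Σy)/n = 1258 − 1118.625 = 139.375
b = Sxy/Sxx = 139.375/64.875 = 2.148362
a = ȳ − b·x̄ = 19.625 − 2.148362·7.125 = 4.317919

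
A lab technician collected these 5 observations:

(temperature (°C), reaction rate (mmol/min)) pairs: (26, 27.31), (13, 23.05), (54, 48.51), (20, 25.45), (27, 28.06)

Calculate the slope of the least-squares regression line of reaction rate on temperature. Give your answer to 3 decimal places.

n = 5, Σx = 140, Σy = 152.38, Σxy = 4895.87, Σx² = 4890
Sxx = Σx² − (Σx)²/n = 4890 − 3920 = 970
Sxy = Σxy − (Σx)(Σy)/n = 4895.87 − 4266.64 = 629.23
b = Sxy/Sxx = 629.23/970 = 0.648691

0.649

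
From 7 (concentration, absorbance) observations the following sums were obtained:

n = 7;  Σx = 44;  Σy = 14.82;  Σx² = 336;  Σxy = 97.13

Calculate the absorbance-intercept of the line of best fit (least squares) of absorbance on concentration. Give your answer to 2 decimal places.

Sxx = Σx² − (Σx)²/n = 336 − 276.571429 = 59.428571
Sxy = Σxy − (Σx)(Σy)/n = 97.13 − 93.154286 = 3.975714
b = Sxy/Sxx = 3.975714/59.428571 = 0.066899
a = ȳ − b·x̄ = 2.117143 − 0.066899·6.285714 = 1.696635

1.70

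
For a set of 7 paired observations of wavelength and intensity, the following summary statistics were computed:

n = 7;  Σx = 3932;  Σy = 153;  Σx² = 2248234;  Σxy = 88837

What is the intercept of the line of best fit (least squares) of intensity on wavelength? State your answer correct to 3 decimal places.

Sxx = Σx² − (Σx)²/n = 2248234 − 2208660.571429 = 39573.428571
Sxy = Σxy − (Σx)(Σy)/n = 88837 − 85942.285714 = 2894.714286
b = Sxy/Sxx = 2894.714286/39573.428571 = 0.073148
a = ȳ − b·x̄ = 21.857143 − 0.073148·561.714286 = -19.231093

-19.231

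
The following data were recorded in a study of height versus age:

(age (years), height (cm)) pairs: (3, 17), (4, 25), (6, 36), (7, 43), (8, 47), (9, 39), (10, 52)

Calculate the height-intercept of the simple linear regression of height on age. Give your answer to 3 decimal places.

7.029

n = 7, Σx = 47, Σy = 259, Σxy = 1915, Σx² = 355
Sxx = Σx² − (Σx)²/n = 355 − 315.571429 = 39.428571
Sxy = Σxy − (Σx)(Σy)/n = 1915 − 1739 = 176
b = Sxy/Sxx = 176/39.428571 = 4.463768
a = ȳ − b·x̄ = 37 − 4.463768·6.714286 = 7.028986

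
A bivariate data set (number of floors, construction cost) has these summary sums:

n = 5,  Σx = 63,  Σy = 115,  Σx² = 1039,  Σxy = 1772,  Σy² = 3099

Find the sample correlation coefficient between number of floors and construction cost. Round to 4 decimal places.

Sxx = Σx² − (Σx)²/n = 1039 − 793.8 = 245.2
Sxy = Σxy − (Σx)(Σy)/n = 1772 − 1449 = 323
Syy = Σy² − (Σy)²/n = 3099 − 2645 = 454
r = Sxy/√(Sxx·Syy) = 323/√(111320.8) = 323/333.647718 = 0.968087

0.9681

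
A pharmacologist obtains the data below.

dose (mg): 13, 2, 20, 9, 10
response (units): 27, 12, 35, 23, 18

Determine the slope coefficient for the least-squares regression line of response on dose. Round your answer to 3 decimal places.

1.288

n = 5, Σx = 54, Σy = 115, Σxy = 1462, Σx² = 754
Sxx = Σx² − (Σx)²/n = 754 − 583.2 = 170.8
Sxy = Σxy − (Σx)(Σy)/n = 1462 − 1242 = 220
b = Sxy/Sxx = 220/170.8 = 1.288056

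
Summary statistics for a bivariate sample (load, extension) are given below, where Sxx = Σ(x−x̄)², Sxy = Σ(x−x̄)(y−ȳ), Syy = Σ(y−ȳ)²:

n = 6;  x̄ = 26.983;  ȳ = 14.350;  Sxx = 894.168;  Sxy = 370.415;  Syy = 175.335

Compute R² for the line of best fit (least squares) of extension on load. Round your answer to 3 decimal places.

0.875

R² = Sxy²/(Sxx·Syy) = (370.415)²/(894.168·175.335) = 0.875164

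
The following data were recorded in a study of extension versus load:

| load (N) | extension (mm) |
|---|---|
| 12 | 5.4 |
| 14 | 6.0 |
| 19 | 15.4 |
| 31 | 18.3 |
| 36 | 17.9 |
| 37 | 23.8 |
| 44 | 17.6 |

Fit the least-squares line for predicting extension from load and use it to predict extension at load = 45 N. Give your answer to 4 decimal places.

22.8658

n = 7, Σx = 193, Σy = 104.4, Σxy = 3308.1, Σx² = 6263
Sxx = Σx² − (Σx)²/n = 6263 − 5321.285714 = 941.714286
Sxy = Σxy − (Σx)(Σy)/n = 3308.1 − 2878.457143 = 429.642857
b = Sxy/Sxx = 429.642857/941.714286 = 0.456235
a = ȳ − b·x̄ = 14.914286 − 0.456235·27.571429 = 2.335240
ŷ(45) = a + b·45 = 2.335240 + 0.456235·45 = 22.865807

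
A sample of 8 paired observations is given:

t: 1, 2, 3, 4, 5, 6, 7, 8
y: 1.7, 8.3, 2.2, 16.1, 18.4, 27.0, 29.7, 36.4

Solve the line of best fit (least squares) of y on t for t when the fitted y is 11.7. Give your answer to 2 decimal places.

n = 8, Σx = 36, Σy = 139.8, Σxy = 842.4, Σx² = 204
Sxx = Σx² − (Σx)²/n = 204 − 162 = 42
Sxy = Σxy − (Σx)(Σy)/n = 842.4 − 629.1 = 213.3
b = Sxy/Sxx = 213.3/42 = 5.078571
a = ȳ − b·x̄ = 17.475 − 5.078571·4.5 = -5.378571
Set a + b·x = 11.7: x = (11.7 − (-5.378571)) / 5.078571 = 3.362869

3.36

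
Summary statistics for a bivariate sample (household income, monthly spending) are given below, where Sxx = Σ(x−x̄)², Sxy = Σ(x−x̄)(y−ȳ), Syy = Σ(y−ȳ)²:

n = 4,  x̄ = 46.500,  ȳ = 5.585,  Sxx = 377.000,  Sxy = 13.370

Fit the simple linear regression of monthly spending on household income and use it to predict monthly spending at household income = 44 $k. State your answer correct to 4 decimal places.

b = Sxy/Sxx = 13.37/377 = 0.035464
a = ȳ − b·x̄ = 5.585 − 0.035464·46.5 = 3.935915
ŷ(44) = a + b·44 = 3.935915 + 0.035464·44 = 5.496340

5.4963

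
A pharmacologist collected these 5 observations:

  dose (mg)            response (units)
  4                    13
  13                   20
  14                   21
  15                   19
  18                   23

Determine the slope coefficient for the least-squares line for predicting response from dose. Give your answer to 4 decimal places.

0.6877

n = 5, Σx = 64, Σy = 96, Σxy = 1305, Σx² = 930
Sxx = Σx² − (Σx)²/n = 930 − 819.2 = 110.8
Sxy = Σxy − (Σx)(Σy)/n = 1305 − 1228.8 = 76.2
b = Sxy/Sxx = 76.2/110.8 = 0.687726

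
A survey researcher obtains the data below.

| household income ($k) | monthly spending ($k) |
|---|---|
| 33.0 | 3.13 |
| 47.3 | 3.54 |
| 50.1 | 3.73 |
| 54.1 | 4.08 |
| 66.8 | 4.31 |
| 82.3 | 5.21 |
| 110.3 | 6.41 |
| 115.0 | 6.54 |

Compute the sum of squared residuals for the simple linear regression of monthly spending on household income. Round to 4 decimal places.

n = 8, Σx = 558.9, Σy = 36.95, Σxy = 2854.147, Σx² = 45389.73, Σy² = 182.4677
Sxx = Σx² − (Σx)²/n = 45389.73 − 39046.15125 = 6343.57875
Sxy = Σxy − (Σx)(Σy)/n = 2854.147 − 2581.419375 = 272.727625
Syy = Σy² − (Σy)²/n = 182.4677 − 170.662813 = 11.804887
b = Sxy/Sxx = 272.727625/6343.57875 = 0.042993
SSE = Syy − b·Sxy = 11.804887 − 0.042993·272.727625 = 0.079589

0.0796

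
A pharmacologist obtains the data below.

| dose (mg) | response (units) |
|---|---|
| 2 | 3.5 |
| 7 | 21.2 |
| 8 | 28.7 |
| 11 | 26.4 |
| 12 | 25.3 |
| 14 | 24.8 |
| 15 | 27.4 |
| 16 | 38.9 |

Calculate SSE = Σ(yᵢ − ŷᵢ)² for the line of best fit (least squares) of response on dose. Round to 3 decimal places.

204.559

n = 8, Σx = 85, Σy = 196.2, Σxy = 2359.6, Σx² = 1059, Σy² = 5501.44
Sxx = Σx² − (Σx)²/n = 1059 − 903.125 = 155.875
Sxy = Σxy − (Σx)(Σy)/n = 2359.6 − 2084.625 = 274.975
Syy = Σy² − (Σy)²/n = 5501.44 − 4811.805 = 689.635
b = Sxy/Sxx = 274.975/155.875 = 1.764074
SSE = Syy − b·Sxy = 689.635 − 1.764074·274.975 = 204.558813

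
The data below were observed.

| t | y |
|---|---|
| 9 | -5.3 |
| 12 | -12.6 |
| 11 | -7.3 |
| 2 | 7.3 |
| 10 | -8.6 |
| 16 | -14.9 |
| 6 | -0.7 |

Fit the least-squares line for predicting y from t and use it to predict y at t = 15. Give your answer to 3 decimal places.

-15.148

n = 7, Σx = 66, Σy = -42.1, Σxy = -593.2, Σx² = 742
Sxx = Σx² − (Σx)²/n = 742 − 622.285714 = 119.714286
Sxy = Σxy − (Σx)(Σy)/n = -593.2 − (-396.942857) = -196.257143
b = Sxy/Sxx = -196.257143/119.714286 = -1.639379
a = ȳ − b·x̄ = -6.014286 − (-1.639379)·9.428571 = 9.442721
ŷ(15) = a + b·15 = 9.442721 + (-1.639379)·15 = -15.147971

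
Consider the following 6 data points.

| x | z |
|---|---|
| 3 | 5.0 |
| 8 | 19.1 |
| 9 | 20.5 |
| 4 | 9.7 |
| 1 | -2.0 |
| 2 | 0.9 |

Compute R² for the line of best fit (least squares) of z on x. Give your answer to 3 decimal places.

n = 6, Σx = 27, Σy = 53.2, Σxy = 390.9, Σx² = 175, Σy² = 908.96
Sxx = Σx² − (Σx)²/n = 175 − 121.5 = 53.5
Sxy = Σxy − (Σx)(Σy)/n = 390.9 − 239.4 = 151.5
Syy = Σy² − (Σy)²/n = 908.96 − 471.706667 = 437.253333
R² = Sxy²/(Sxx·Syy) = (151.5)²/(53.5·437.253333) = 0.981157

0.981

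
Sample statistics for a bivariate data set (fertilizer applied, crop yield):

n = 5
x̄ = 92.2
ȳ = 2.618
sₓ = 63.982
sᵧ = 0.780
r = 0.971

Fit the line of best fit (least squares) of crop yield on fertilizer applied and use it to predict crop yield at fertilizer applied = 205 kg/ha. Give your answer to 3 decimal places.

b = r · sᵧ/sₓ = 0.971 · 0.78/63.982 = 0.011837
a = ȳ − b·x̄ = 2.618 − 0.011837·92.2 = 1.526592
ŷ(205) = a + b·205 = 1.526592 + 0.011837·205 = 3.953258

3.953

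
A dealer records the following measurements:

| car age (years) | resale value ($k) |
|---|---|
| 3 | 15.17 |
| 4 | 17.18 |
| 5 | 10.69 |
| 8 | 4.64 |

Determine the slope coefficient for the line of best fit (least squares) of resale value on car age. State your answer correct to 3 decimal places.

n = 4, Σx = 20, Σy = 47.68, Σxy = 204.8, Σx² = 114
Sxx = Σx² − (Σx)²/n = 114 − 100 = 14
Sxy = Σxy − (Σx)(Σy)/n = 204.8 − 238.4 = -33.6
b = Sxy/Sxx = -33.6/14 = -2.4

-2.400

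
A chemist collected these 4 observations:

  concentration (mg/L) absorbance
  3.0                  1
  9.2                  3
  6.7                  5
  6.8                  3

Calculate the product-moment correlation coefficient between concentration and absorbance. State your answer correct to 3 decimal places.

0.590

n = 4, Σx = 25.7, Σy = 12, Σxy = 84.5, Σx² = 184.77, Σy² = 44
Sxx = Σx² − (Σx)²/n = 184.77 − 165.1225 = 19.6475
Sxy = Σxy − (Σx)(Σy)/n = 84.5 − 77.1 = 7.4
Syy = Σy² − (Σy)²/n = 44 − 36 = 8
r = Sxy/√(Sxx·Syy) = 7.4/√(157.18) = 7.4/12.537145 = 0.590246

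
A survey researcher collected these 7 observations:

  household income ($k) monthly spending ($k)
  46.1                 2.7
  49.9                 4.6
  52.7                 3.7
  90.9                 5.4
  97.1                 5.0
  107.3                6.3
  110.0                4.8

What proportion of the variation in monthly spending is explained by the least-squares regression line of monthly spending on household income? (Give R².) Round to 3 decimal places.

0.626

n = 7, Σx = 554, Σy = 32.5, Σxy = 2729.35, Σx² = 48697.02, Σy² = 159.03
Sxx = Σx² − (Σx)²/n = 48697.02 − 43845.142857 = 4851.877143
Sxy = Σxy − (Σx)(Σy)/n = 2729.35 − 2572.142857 = 157.207143
Syy = Σy² − (Σy)²/n = 159.03 − 150.892857 = 8.137143
R² = Sxy²/(Sxx·Syy) = (157.207143)²/(4851.877143·8.137143) = 0.625983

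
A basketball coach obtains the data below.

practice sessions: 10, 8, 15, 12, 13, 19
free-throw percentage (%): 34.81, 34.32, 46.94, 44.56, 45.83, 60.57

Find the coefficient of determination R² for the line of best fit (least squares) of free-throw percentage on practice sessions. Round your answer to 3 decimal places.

n = 6, Σx = 77, Σy = 267.03, Σxy = 3608.1, Σx² = 1063, Σy² = 12347.6695
Sxx = Σx² − (Σx)²/n = 1063 − 988.166667 = 74.833333
Sxy = Σxy − (Σx)(Σy)/n = 3608.1 − 3426.885 = 181.215
Syy = Σy² − (Σy)²/n = 12347.6695 − 11884.17015 = 463.49935
R² = Sxy²/(Sxx·Syy) = (181.215)²/(74.833333·463.49935) = 0.946769

0.947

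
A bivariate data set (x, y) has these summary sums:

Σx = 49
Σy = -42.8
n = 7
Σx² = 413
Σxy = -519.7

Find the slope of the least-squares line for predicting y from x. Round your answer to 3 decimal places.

Sxx = Σx² − (Σx)²/n = 413 − 343 = 70
Sxy = Σxy − (Σx)(Σy)/n = -519.7 − (-299.6) = -220.1
b = Sxy/Sxx = -220.1/70 = -3.144286

-3.144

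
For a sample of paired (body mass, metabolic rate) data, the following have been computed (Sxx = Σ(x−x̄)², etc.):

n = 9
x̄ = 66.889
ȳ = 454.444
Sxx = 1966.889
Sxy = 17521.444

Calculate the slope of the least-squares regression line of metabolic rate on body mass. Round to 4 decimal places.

8.9082

b = Sxy/Sxx = 17521.444/1966.889 = 8.908202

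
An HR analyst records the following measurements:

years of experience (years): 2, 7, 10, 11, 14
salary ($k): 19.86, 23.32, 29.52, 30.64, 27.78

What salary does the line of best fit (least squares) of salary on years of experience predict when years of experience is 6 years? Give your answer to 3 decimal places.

23.848

n = 5, Σx = 44, Σy = 131.12, Σxy = 1224.12, Σx² = 470
Sxx = Σx² − (Σx)²/n = 470 − 387.2 = 82.8
Sxy = Σxy − (Σx)(Σy)/n = 1224.12 − 1153.856 = 70.264
b = Sxy/Sxx = 70.264/82.8 = 0.848599
a = ȳ − b·x̄ = 26.224 − 0.848599·8.8 = 18.756329
ŷ(6) = a + b·6 = 18.756329 + 0.848599·6 = 23.847923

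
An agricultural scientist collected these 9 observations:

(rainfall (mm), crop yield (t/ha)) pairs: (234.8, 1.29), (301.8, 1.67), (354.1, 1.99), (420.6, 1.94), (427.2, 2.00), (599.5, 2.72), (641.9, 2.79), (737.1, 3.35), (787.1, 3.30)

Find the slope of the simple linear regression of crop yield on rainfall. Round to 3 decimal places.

0.004

n = 9, Σx = 4504.1, Σy = 21.05, Σxy = 11670.177, Σx² = 2565283.97
Sxx = Σx² − (Σx)²/n = 2565283.97 − 2254101.867778 = 311182.102222
Sxy = Σxy − (Σx)(Σy)/n = 11670.177 − 10534.589444 = 1135.587556
b = Sxy/Sxx = 1135.587556/311182.102222 = 0.003649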